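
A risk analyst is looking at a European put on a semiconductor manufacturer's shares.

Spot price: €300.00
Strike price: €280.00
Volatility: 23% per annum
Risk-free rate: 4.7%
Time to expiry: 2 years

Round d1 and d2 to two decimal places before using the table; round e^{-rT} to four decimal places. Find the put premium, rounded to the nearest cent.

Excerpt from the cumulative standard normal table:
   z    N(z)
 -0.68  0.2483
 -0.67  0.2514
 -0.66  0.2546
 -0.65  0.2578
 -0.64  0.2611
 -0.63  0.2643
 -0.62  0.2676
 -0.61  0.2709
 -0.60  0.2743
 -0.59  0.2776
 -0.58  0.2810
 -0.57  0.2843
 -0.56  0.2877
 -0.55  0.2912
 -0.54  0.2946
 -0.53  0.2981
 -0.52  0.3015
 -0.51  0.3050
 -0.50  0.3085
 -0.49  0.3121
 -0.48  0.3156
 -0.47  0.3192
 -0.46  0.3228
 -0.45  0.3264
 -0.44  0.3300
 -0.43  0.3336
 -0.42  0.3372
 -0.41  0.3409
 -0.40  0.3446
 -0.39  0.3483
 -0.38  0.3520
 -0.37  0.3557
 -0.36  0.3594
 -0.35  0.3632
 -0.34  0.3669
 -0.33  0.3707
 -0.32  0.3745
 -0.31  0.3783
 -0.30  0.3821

σ√T = 0.23 × 1.4142 = 0.3253
d₁ = [ln(300/280) + (0.047 + 0.23²/2)·2] / 0.3253 = [0.0690 + 0.1469] / 0.3253 = 0.6637 ⇒ 0.66
d₂ = d₁ − σ√T = 0.6637 − 0.3253 = 0.3385 ⇒ 0.34
e^(−rT) = e^(−0.047·2) = 0.9103
N(−d₂) = N(-0.34) = 0.3669;  N(−d₁) = N(-0.66) = 0.2546
P = 280·0.9103·0.3669 − 300·0.2546 = 93.5169 − 76.3800 = 17.1369

€17.14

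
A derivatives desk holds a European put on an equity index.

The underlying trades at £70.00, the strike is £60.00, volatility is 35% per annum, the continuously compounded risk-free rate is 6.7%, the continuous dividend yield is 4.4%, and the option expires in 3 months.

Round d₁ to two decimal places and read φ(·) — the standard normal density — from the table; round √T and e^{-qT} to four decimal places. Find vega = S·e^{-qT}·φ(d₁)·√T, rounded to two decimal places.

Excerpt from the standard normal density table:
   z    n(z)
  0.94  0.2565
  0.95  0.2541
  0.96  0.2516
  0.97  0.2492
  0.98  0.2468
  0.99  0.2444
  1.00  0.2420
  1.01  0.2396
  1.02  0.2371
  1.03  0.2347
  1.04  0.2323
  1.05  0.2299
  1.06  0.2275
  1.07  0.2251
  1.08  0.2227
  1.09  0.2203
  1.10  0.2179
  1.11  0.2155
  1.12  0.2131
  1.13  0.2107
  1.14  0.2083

8.38

σ√T = 0.35 × 0.5000 = 0.1750
ln(S/K) + (r − q + σ²/2)T = ln(70/60) + (0.067 − 0.044 + 0.35²/2)·0.25 = 0.1542 + 0.0211 = 0.1752
d₁ = 0.1752 / 0.1750 = 1.0012 → 1.00
√T = √0.25 = 0.5000
φ(d₁) = φ(1.00) = 0.2420
exp(−qT) = exp(−0.044·0.25) = 0.9891
vega = S·exp(−qT)·φ(d₁)·√T = 70·0.9891·0.2420·0.5000 = 8.3777
(Vega is the same for a European call and put with the same parameters.)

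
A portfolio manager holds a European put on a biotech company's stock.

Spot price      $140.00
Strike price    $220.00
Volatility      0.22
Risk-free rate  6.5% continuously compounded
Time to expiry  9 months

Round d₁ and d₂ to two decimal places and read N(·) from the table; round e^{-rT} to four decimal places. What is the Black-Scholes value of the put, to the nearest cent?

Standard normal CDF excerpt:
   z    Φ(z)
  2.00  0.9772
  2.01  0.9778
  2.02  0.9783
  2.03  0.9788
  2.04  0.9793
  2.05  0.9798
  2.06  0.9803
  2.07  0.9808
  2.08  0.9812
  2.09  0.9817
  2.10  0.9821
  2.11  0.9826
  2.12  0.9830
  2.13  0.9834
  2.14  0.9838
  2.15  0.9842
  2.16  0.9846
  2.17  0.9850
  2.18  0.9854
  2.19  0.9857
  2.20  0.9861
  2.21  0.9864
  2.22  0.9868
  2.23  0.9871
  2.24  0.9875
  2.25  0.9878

σ√T = 0.22 × 0.8660 = 0.1905
d₁ = [ln(140/220) + (0.065 + 0.22²/2)·0.75] / 0.1905 = [-0.4520 + 0.0669] / 0.1905 = -2.0212 ⇒ -2.02
d₂ = d₁ − σ√T = -2.0212 − 0.1905 = -2.2117 ⇒ -2.21
exp(−rT) = exp(−0.065·0.75) = 0.9524
P = 220·0.9524·N(2.21) − 140·N(2.02) = 220·0.9524·0.9864 − 140·0.9783 = 206.6784 − 136.9620 = 69.7164

$69.72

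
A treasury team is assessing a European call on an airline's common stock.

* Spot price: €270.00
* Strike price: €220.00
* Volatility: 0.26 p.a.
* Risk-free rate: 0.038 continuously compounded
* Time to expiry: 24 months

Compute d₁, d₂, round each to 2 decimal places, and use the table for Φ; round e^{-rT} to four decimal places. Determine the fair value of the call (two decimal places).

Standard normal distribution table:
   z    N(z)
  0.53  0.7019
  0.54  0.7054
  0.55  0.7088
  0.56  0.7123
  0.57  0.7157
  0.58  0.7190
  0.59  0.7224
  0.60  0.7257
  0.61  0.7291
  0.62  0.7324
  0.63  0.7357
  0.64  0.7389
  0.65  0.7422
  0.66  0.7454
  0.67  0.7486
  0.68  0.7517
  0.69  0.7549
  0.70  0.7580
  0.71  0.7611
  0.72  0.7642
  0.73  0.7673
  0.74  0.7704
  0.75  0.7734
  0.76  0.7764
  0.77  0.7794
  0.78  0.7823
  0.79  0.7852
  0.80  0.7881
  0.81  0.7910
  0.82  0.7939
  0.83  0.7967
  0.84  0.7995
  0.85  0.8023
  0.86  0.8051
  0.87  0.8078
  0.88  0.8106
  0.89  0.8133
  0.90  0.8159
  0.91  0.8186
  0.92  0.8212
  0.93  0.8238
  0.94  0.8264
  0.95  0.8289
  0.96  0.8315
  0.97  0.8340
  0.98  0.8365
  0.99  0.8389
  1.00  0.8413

σ√T = 0.26 × 1.4142 = 0.3677
d₁ = [ln(270/220) + (0.038 + ½·0.26²)·2] / (σ√T) = (0.2048 + 0.1436) / 0.3677 = 0.9475 ≈ 0.95
d₂ = 0.9475 − 0.3677 = 0.5798 ≈ 0.58
exp(−rT) = exp(−0.038·2) = 0.9268
N(d₁) = N(0.95) = 0.8289;  N(d₂) = N(0.58) = 0.7190
C = 270·0.8289 − 220·0.9268·0.7190 = 223.8030 − 146.6012 = 77.2018

€77.20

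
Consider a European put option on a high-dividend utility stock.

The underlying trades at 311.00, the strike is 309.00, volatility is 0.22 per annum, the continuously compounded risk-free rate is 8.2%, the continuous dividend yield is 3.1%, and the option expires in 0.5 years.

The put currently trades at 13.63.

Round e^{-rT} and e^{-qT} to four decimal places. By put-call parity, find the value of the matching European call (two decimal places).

23.26

exp(−qT) = exp(−0.031·0.5) = 0.9846;  exp(−rT) = exp(−0.082·0.5) = 0.9598
Put-call parity: C − P = S·e^(−qT) − K·e^(−rT) = 311·0.9846 − 309·0.9598 = 306.2106 − 296.5782 = 9.6324
C = P + (C − P) = 13.63 + (9.6324) = 23.2624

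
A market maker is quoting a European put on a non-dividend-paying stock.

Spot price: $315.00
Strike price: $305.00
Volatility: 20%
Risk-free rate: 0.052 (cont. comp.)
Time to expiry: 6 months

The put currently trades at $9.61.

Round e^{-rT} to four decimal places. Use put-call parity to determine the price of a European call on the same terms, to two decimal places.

$27.45

exp(−rT) = exp(−0.052·0.5) = 0.9743
Put-call parity: C − P = S − K·e^(−rT) = 315 − 305·0.9743 = 315 − 297.1615 = 17.8385
C = P + (C − P) = 9.61 + (17.8385) = 27.4485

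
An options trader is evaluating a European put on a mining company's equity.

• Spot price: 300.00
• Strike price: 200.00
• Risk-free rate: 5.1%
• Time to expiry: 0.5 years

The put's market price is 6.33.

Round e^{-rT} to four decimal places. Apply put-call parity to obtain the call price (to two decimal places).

exp(−rT) = exp(−0.051·0.5) = 0.9748
Put-call parity: C − P = S − K·e^(−rT) = 300 − 200·0.9748 = 300 − 194.9600 = 105.0400
C = P + (C − P) = 6.33 + (105.0400) = 111.3700

111.37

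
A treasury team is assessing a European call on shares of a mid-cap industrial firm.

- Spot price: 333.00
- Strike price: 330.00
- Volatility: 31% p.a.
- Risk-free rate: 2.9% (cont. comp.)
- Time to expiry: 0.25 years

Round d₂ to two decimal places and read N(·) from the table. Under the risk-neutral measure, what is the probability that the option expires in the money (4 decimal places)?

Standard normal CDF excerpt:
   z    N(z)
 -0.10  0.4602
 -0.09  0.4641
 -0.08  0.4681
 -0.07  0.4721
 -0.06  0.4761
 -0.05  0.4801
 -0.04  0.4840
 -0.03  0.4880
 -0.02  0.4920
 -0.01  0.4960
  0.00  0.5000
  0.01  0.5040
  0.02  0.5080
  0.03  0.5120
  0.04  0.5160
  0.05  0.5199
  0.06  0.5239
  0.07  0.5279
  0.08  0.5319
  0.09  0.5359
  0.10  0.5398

0.5120

σ√T = 0.31·√0.25 = 0.1550
ln(S/K) + (r + σ²/2)T = ln(333/330) + (0.029 + 0.31²/2)·0.25 = 0.0090 + 0.0193 = 0.0283
d₁ = 0.0283 / 0.1550 = 0.1827 → 0.18
d₂ = d₁ − σ√T = 0.1827 − 0.1550 = 0.0277 → 0.03
Pr(exercise) under Q = N(d₂) = 0.5120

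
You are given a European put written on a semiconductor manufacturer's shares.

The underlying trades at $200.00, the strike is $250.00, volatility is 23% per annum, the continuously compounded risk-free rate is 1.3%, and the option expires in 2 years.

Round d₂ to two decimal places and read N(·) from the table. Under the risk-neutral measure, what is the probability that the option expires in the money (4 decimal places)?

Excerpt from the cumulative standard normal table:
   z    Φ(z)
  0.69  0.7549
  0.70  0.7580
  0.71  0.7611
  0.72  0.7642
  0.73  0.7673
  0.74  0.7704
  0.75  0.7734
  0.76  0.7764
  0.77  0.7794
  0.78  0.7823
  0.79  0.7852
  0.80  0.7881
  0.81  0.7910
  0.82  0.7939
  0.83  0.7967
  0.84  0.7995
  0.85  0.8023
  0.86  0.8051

σ√T = 0.23 × 1.4142 = 0.3253
d₁ = [ln(200/250) + (0.013 + 0.23²/2)·2] / 0.3253 = [-0.2231 + 0.0789] / 0.3253 = -0.4435 ≈ -0.44
d₂ = d₁ − σ√T = -0.4435 − 0.3253 = -0.7687 ≈ -0.77
Risk-neutral Pr[S_T < K] = N(−d₂) = N(0.77) = 0.7794

0.7794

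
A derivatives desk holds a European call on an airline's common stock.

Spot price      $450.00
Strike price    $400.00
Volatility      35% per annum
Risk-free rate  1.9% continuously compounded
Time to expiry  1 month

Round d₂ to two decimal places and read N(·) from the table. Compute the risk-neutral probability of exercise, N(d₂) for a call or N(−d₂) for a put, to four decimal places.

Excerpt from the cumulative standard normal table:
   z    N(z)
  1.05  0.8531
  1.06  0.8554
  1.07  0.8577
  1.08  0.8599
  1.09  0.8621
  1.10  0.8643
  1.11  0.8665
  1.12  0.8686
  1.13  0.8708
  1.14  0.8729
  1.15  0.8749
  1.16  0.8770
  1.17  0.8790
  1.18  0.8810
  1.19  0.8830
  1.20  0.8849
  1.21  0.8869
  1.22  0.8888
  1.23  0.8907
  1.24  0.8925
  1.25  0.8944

σ√T = 0.35 × 0.2887 = 0.1010
d₁ = [ln(450/400) + (0.019 + ½·0.35²)·0.08333] / (σ√T) = (0.1178 + 0.0067) / 0.1010 = 1.2319 → 1.23
d₂ = 1.2319 − 0.1010 = 1.1309 → 1.13
Pr(exercise) under Q = N(d₂) = 0.8708

0.8708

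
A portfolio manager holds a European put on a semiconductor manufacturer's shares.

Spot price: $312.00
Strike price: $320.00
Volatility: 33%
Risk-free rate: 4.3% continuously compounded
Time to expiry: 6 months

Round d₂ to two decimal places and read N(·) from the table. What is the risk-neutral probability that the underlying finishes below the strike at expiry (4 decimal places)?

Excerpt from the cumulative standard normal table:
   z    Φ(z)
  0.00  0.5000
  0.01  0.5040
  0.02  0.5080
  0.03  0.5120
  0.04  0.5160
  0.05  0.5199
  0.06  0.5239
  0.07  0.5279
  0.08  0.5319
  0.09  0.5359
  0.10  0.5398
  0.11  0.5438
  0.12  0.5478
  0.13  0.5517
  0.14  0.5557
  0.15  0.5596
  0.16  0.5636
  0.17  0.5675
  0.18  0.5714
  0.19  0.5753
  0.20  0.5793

σ√T = 0.33 × 0.7071 = 0.2333
d₁ = [ln(312/320) + (0.043 + ½·0.33²)·0.5] / (σ√T) = (-0.0253 + 0.0487) / 0.2333 = 0.1003 ≈ 0.10
d₂ = 0.1003 − 0.2333 = -0.1330 ≈ -0.13
Risk-neutral Pr[S_T < K] = N(−d₂) = N(0.13) = 0.5517

0.5517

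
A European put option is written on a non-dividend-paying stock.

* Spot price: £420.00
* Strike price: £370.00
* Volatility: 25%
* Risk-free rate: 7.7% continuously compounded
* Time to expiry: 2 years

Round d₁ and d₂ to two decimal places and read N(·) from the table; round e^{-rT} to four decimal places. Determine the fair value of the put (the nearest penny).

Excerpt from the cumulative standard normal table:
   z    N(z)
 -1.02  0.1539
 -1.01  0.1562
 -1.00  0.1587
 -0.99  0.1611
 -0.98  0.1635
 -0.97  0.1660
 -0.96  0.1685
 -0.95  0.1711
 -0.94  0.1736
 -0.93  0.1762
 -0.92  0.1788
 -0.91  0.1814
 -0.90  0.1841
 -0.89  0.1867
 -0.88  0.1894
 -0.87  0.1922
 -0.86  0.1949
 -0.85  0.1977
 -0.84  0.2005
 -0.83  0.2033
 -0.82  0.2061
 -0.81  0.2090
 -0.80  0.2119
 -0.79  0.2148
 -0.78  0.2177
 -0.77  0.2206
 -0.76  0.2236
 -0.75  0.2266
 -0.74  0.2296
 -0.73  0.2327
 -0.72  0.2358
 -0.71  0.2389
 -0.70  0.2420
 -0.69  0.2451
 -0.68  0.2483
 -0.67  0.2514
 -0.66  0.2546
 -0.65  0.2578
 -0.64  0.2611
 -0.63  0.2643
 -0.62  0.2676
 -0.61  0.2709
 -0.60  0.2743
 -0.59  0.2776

£15.16

T = 2;  σ√T = 0.3536
d₁ = [ln(420/370) + (0.077 + 0.25²/2)·2] / 0.3536 = [0.1268 + 0.2165] / 0.3536 = 0.9709 ⇒ 0.97
d₂ = d₁ − σ√T = 0.9709 − 0.3536 = 0.6173 ⇒ 0.62
e^(−rT) = e^(−0.077·2) = 0.8573
N(−d₂) = N(-0.62) = 0.2676;  N(−d₁) = N(-0.97) = 0.1660
P = 370·0.8573·0.2676 − 420·0.1660 = 84.8830 − 69.7200 = 15.1630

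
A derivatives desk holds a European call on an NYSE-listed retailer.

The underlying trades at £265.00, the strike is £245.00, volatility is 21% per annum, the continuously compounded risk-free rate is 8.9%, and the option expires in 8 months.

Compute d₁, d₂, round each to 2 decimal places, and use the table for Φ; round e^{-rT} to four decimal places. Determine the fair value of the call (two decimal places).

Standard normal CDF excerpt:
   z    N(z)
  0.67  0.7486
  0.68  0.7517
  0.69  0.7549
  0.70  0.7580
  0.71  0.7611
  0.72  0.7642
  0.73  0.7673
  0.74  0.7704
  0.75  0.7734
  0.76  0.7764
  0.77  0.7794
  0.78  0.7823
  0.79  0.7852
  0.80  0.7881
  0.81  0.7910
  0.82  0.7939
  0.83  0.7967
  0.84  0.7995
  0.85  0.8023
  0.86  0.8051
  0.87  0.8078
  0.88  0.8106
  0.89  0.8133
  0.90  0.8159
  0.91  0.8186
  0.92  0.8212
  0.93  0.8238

T = 0.6667;  σ√T = 0.1715
d₁ = [ln(265/245) + (0.089 + 0.21²/2)·0.6667] / 0.1715 = [0.0785 + 0.0740] / 0.1715 = 0.8894 ⇒ 0.89
d₂ = d₁ − σ√T = 0.8894 − 0.1715 = 0.7180 ⇒ 0.72
exp(−rT) = exp(−0.089·0.6667) = 0.9424
N(d₁) = N(0.89) = 0.8133;  N(d₂) = N(0.72) = 0.7642
C = 265·0.8133 − 245·0.9424·0.7642 = 215.5245 − 176.4446 = 39.0799

£39.08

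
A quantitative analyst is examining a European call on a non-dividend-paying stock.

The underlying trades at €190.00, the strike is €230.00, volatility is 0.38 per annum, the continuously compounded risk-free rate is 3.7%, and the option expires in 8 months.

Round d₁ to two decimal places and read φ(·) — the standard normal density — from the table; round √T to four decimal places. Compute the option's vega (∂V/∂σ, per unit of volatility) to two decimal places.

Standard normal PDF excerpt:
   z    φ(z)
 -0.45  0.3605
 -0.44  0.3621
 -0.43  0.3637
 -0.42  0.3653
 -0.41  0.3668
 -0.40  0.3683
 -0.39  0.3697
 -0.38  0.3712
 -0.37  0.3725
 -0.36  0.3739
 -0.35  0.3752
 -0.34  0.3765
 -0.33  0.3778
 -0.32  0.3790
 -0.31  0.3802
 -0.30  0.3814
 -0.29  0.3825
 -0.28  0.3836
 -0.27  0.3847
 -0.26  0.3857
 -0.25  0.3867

57.59

σ√T = 0.38 × 0.8165 = 0.3103
d₁ = [ln(190/230) + (0.037 + ½·0.38²)·0.6667] / (σ√T) = (-0.1911 + 0.0728) / 0.3103 = -0.3811 → -0.38
√T = √0.6667 = 0.8165
φ(d₁) = φ(-0.38) = 0.3712
vega = S·φ(d₁)·√T = 190·0.3712·0.8165 = 57.5861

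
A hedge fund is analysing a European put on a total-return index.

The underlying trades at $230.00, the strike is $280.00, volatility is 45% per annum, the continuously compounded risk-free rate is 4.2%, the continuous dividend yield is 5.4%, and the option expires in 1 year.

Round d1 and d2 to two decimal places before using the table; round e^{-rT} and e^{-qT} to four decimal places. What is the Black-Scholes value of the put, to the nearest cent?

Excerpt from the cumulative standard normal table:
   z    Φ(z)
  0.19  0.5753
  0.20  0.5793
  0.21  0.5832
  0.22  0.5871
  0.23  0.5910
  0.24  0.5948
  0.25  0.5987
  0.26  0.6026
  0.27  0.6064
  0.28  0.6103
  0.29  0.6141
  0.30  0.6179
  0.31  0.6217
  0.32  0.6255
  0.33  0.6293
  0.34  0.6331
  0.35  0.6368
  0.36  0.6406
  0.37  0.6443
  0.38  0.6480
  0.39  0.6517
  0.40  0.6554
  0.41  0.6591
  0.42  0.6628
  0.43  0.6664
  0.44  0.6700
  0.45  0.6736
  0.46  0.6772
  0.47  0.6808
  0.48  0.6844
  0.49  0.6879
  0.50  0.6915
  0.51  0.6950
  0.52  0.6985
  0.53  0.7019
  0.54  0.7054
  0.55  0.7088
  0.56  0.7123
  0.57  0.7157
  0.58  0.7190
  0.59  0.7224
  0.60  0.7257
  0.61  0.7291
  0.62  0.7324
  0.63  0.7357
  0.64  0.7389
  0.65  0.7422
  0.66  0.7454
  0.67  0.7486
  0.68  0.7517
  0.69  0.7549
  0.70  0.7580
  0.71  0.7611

σ√T = 0.45 × 1.0000 = 0.4500
d₁ = [ln(230/280) + (0.042 − 0.054 + ½·0.45²)·1] / (σ√T) = (-0.1967 + 0.0893) / 0.4500 = -0.2388 ≈ -0.24
d₂ = -0.2388 − 0.4500 = -0.6888 ≈ -0.69
e^(−qT) = e^(−0.054·1) = 0.9474;  e^(−rT) = e^(−0.042·1) = 0.9589
N(−d₂) = N(0.69) = 0.7549;  N(−d₁) = N(0.24) = 0.5948
P = 280·0.9589·0.7549 − 230·0.9474·0.5948 = 202.6846 − 129.6081 = 73.0765

$73.08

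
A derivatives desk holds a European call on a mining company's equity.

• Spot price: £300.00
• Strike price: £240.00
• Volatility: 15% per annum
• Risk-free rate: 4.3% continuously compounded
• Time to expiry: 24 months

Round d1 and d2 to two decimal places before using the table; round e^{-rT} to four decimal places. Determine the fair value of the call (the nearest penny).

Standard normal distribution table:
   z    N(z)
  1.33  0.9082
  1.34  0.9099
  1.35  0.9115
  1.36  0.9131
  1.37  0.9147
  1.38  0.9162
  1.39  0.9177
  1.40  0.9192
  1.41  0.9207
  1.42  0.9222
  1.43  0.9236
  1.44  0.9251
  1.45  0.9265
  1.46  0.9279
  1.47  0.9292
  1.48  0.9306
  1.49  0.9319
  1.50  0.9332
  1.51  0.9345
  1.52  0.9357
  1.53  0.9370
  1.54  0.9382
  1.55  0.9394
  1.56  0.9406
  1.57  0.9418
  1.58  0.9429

£81.45

σ√T = 0.15·√2 = 0.2121
d₁ = [ln(300/240) + (0.043 + ½·0.15²)·2] / (σ√T) = (0.2231 + 0.1085) / 0.2121 = 1.5634 → 1.56
d₂ = 1.5634 − 0.2121 = 1.3513 → 1.35
exp(−rT) = exp(−0.043·2) = 0.9176
C = 300·N(1.56) − 240·0.9176·N(1.35) = 300·0.9406 − 240·0.9176·0.9115 = 282.1800 − 200.7342 = 81.4458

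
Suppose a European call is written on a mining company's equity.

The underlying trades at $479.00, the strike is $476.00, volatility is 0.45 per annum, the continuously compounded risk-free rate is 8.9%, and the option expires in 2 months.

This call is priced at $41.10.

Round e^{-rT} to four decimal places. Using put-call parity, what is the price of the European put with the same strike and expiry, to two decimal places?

$31.10

e^(−rT) = e^(−0.089·0.1667) = 0.9853
Put-call parity: C − P = S − K·e^(−rT) = 479 − 476·0.9853 = 479 − 469.0028 = 9.9972
P = C − (C − P) = 41.10 − (9.9972) = 31.1028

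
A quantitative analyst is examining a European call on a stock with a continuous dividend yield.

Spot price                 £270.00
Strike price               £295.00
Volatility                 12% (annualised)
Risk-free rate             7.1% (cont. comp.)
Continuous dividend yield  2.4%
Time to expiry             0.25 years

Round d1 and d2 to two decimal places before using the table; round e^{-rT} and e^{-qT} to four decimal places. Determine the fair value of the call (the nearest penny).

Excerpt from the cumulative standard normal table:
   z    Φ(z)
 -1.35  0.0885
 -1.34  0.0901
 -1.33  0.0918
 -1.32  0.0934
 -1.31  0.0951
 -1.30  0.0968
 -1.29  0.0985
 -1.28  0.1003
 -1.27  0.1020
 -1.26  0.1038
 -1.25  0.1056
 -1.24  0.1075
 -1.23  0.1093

σ√T = 0.12 × 0.5000 = 0.0600
d₁ = [ln(270/295) + (0.071 − 0.024 + 0.12²/2)·0.25] / 0.0600 = [-0.0886 + 0.0135] / 0.0600 = -1.2501 which rounds to -1.25
d₂ = d₁ − σ√T = -1.2501 − 0.0600 = -1.3101 which rounds to -1.31
exp(−qT) = exp(−0.024·0.25) = 0.9940;  exp(−rT) = exp(−0.071·0.25) = 0.9824
N(d₁) = N(-1.25) = 0.1056;  N(d₂) = N(-1.31) = 0.0951
C = 270·0.9940·0.1056 − 295·0.9824·0.0951 = 28.3409 − 27.5607 = 0.7802

£0.78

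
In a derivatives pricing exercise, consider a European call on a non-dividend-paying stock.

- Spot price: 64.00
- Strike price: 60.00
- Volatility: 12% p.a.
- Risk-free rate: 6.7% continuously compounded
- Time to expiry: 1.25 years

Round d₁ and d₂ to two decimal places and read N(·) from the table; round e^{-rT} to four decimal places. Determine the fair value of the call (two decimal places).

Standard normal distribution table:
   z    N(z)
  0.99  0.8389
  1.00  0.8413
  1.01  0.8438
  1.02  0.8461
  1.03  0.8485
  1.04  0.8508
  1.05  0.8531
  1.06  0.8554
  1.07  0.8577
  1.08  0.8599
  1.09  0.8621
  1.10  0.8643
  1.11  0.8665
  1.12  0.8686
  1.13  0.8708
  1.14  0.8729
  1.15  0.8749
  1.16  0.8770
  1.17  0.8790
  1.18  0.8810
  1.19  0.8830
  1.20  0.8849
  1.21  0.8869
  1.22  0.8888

σ√T = 0.12·√1.25 = 0.1342
ln(S/K) + (r + σ²/2)T = ln(64/60) + (0.067 + 0.12²/2)·1.25 = 0.0645 + 0.0927 = 0.1573
d₁ = 0.1573 / 0.1342 = 1.1724 → 1.17
d₂ = d₁ − σ√T = 1.1724 − 0.1342 = 1.0382 → 1.04
exp(−rT) = exp(−0.067·1.25) = 0.9197
C = 64·N(1.17) − 60·0.9197·N(1.04) = 64·0.8790 − 60·0.9197·0.8508 = 56.2560 − 46.9488 = 9.3072

9.31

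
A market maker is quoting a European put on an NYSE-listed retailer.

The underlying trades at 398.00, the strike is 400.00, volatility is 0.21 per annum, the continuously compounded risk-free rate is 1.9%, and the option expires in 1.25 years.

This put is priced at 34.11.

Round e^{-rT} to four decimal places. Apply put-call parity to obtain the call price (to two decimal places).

41.51

e^(−rT) = e^(−0.019·1.25) = 0.9765
Put-call parity: C − P = S − K·e^(−rT) = 398 − 400·0.9765 = 398 − 390.6000 = 7.4000
C = P + (C − P) = 34.11 + (7.4000) = 41.5100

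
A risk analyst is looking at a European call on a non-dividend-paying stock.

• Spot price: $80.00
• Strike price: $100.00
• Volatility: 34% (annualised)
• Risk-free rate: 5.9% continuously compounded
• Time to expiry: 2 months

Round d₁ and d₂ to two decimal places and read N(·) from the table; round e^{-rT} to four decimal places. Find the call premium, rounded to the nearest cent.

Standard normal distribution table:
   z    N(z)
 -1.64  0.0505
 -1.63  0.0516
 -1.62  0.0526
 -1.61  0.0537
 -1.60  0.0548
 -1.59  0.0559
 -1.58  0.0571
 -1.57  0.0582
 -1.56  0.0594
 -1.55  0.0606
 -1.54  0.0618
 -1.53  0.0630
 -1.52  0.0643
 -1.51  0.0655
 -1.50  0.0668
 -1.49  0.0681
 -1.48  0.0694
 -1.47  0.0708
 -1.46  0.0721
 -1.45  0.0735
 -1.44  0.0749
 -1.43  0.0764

σ√T = 0.34·√0.1667 = 0.1388
d₁ = [ln(80/100) + (0.059 + 0.34²/2)·0.1667] / 0.1388 = [-0.2231 + 0.0195] / 0.1388 = -1.4674 which rounds to -1.47
d₂ = d₁ − σ√T = -1.4674 − 0.1388 = -1.6062 which rounds to -1.61
e^(−rT) = e^(−0.059·0.1667) = 0.9902
N(d₁) = N(-1.47) = 0.0708;  N(d₂) = N(-1.61) = 0.0537
C = 80·0.0708 − 100·0.9902·0.0537 = 5.6640 − 5.3174 = 0.3466

$0.35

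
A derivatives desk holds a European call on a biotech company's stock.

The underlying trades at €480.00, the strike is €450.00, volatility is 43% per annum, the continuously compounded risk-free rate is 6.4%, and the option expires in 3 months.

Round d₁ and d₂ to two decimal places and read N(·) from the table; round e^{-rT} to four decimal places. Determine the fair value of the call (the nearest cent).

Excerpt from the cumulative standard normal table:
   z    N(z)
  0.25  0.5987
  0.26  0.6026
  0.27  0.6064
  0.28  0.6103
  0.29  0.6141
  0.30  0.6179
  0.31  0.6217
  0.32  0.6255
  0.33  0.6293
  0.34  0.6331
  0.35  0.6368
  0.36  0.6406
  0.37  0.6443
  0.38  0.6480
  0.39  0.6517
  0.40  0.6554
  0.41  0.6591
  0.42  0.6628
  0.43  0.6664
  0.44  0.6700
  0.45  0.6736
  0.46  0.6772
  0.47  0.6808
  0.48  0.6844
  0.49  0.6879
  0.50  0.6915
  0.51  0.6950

σ√T = 0.43 × 0.5000 = 0.2150
d₁ = [ln(480/450) + (0.064 + 0.43²/2)·0.25] / 0.2150 = [0.0645 + 0.0391] / 0.2150 = 0.4821 which rounds to 0.48
d₂ = d₁ − σ√T = 0.4821 − 0.2150 = 0.2671 which rounds to 0.27
e^(−rT) = e^(−0.064·0.25) = 0.9841
C = 480·N(0.48) − 450·0.9841·N(0.27) = 480·0.6844 − 450·0.9841·0.6064 = 328.5120 − 268.5412 = 59.9708

€59.97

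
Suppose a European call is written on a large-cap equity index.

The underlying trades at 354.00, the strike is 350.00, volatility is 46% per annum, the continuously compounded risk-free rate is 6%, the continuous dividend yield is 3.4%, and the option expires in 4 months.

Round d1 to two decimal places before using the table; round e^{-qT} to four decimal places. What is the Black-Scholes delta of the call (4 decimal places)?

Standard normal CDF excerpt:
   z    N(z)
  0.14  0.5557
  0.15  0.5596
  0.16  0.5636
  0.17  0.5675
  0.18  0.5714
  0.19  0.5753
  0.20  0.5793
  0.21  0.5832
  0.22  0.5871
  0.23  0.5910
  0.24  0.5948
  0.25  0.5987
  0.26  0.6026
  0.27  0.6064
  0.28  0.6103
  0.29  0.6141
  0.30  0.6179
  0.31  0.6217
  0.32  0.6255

σ√T = 0.46 × 0.5774 = 0.2656
d₁ = [ln(354/350) + (0.06 − 0.034 + 0.46²/2)·0.3333] / 0.2656 = [0.0114 + 0.0439] / 0.2656 = 0.2082 which rounds to 0.21
N(d₁) = N(0.21) = 0.5832
Δ_call = e^(−qT)·N(d₁) = 0.9887·0.5832 = 0.5766

0.5766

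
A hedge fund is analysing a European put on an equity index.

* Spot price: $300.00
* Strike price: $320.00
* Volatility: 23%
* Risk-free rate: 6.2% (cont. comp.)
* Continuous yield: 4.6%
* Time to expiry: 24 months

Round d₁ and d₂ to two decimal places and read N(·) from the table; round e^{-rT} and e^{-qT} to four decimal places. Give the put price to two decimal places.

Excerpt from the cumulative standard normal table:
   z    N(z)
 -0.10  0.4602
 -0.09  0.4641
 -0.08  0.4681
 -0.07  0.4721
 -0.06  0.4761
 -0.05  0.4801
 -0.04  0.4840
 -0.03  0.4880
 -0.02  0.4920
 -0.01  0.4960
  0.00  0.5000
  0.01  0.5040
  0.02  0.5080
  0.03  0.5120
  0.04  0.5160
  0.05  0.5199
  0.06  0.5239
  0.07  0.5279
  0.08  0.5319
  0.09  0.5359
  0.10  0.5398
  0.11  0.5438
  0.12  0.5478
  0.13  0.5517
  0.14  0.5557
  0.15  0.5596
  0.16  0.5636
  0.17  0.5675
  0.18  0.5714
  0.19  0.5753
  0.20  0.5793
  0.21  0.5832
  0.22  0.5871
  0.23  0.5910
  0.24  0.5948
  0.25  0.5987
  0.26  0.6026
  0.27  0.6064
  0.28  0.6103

$40.07

σ√T = 0.23·√2 = 0.3253
d₁ = [ln(300/320) + (0.062 − 0.046 + 0.23²/2)·2] / 0.3253 = [-0.0645 + 0.0849] / 0.3253 = 0.0626 ⇒ 0.06
d₂ = d₁ − σ√T = 0.0626 − 0.3253 = -0.2627 ⇒ -0.26
e^(−qT) = e^(−0.046·2) = 0.9121;  e^(−rT) = e^(−0.062·2) = 0.8834
P = 320·0.8834·N(0.26) − 300·0.9121·N(-0.06) = 320·0.8834·0.6026 − 300·0.9121·0.4761 = 170.3478 − 130.2752 = 40.0725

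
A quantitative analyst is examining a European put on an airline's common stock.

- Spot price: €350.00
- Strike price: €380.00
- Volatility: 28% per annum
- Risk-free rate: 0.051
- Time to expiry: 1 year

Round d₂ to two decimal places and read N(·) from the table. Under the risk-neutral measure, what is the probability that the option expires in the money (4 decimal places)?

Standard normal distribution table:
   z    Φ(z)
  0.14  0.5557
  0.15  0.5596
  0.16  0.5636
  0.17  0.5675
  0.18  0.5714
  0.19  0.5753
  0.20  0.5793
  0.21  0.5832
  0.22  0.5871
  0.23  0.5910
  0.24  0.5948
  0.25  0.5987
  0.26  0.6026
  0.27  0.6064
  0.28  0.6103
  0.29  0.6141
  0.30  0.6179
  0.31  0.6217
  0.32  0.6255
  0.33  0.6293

σ√T = 0.28 × 1.0000 = 0.2800
d₁ = [ln(350/380) + (0.051 + 0.28²/2)·1] / 0.2800 = [-0.0822 + 0.0902] / 0.2800 = 0.0284 ≈ 0.03
d₂ = d₁ − σ√T = 0.0284 − 0.2800 = -0.2516 ≈ -0.25
Pr(exercise) under Q = N(−d₂) = N(0.25) = 0.5987

0.5987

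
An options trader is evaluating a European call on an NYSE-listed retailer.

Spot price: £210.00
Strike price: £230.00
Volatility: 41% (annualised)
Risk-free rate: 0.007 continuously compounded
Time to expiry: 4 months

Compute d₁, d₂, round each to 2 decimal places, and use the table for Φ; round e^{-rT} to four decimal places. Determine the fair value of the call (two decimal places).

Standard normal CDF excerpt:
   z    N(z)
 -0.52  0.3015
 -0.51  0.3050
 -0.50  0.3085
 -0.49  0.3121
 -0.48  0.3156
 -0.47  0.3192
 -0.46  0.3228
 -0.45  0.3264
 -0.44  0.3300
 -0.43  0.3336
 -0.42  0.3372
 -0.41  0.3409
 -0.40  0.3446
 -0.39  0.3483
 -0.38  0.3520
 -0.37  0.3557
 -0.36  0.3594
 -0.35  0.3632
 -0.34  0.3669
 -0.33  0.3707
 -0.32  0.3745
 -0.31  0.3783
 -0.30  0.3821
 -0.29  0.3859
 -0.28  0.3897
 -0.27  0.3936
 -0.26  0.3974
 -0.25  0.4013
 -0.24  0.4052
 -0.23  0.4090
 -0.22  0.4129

£11.84

σ√T = 0.41 × 0.5774 = 0.2367
d₁ = [ln(210/230) + (0.007 + ½·0.41²)·0.3333] / (σ√T) = (-0.0910 + 0.0303) / 0.2367 = -0.2561 → -0.26
d₂ = -0.2561 − 0.2367 = -0.4928 → -0.49
e^(−rT) = e^(−0.007·0.3333) = 0.9977
N(d₁) = N(-0.26) = 0.3974;  N(d₂) = N(-0.49) = 0.3121
C = 210·0.3974 − 230·0.9977·0.3121 = 83.4540 − 71.6179 = 11.8361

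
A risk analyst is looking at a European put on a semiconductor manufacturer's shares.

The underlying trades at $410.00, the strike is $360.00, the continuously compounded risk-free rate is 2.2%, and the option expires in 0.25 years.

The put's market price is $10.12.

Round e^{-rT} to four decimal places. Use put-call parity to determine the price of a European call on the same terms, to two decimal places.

$62.10

e^(−rT) = e^(−0.022·0.25) = 0.9945
Put-call parity: C − P = S − K·e^(−rT) = 410 − 360·0.9945 = 410 − 358.0200 = 51.9800
C = P + (C − P) = 10.12 + (51.9800) = 62.1000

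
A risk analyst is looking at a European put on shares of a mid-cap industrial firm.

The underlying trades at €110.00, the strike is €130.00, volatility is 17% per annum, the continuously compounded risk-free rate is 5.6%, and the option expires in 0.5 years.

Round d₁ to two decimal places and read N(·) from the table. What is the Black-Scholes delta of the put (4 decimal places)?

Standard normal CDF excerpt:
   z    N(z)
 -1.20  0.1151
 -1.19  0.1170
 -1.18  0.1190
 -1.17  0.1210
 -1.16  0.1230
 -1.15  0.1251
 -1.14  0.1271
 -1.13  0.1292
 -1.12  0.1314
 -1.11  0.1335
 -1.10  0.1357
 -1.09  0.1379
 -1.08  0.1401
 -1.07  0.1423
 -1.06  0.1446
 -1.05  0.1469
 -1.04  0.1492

T = 0.5;  σ√T = 0.1202
d₁ = [ln(110/130) + (0.056 + ½·0.17²)·0.5] / (σ√T) = (-0.1671 + 0.0352) / 0.1202 = -1.0967 which rounds to -1.10
N(d₁) = N(-1.10) = 0.1357
Δ_put = N(d₁) − 1 = 0.1357 − 1 = -0.8643

-0.8643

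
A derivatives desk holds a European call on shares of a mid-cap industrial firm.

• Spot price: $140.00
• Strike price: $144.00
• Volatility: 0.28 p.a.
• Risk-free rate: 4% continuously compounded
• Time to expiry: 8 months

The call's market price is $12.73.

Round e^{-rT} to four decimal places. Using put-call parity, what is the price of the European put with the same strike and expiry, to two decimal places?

$12.94

exp(−rT) = exp(−0.04·0.6667) = 0.9737
Put-call parity: C − P = S − K·e^(−rT) = 140 − 144·0.9737 = 140 − 140.2128 = -0.2128
P = C − (C − P) = 12.73 − (-0.2128) = 12.9428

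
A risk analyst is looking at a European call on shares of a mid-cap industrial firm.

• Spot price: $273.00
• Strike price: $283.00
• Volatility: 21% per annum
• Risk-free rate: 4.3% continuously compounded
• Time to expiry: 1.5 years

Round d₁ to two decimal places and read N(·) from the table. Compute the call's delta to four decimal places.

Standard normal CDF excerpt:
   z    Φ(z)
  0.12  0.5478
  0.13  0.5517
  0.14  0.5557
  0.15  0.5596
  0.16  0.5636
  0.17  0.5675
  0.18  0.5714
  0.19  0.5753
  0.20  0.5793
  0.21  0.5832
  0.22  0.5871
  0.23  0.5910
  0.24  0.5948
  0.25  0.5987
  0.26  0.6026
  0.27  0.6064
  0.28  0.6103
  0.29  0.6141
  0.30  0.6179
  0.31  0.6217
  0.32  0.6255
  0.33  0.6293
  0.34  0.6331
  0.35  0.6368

T = 1.5;  σ√T = 0.2572
d₁ = [ln(273/283) + (0.043 + 0.21²/2)·1.5] / 0.2572 = [-0.0360 + 0.0976] / 0.2572 = 0.2395 which rounds to 0.24
N(d₁) = N(0.24) = 0.5948
Δ_call = N(d₁) = 0.5948

0.5948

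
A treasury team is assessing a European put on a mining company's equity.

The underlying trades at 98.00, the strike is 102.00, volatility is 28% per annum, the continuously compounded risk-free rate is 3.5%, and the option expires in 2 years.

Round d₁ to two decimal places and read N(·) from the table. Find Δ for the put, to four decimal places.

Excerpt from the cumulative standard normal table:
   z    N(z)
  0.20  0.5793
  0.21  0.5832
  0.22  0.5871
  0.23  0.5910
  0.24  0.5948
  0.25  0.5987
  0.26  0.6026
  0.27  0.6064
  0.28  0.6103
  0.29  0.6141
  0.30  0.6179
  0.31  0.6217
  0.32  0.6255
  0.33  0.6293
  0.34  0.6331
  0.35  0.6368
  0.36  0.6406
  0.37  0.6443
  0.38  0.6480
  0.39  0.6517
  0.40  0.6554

σ√T = 0.28·√2 = 0.3960
d₁ = [ln(98/102) + (0.035 + ½·0.28²)·2] / (σ√T) = (-0.0400 + 0.1484) / 0.3960 = 0.2737 ⇒ 0.27
N(d₁) = N(0.27) = 0.6064
Δ_put = N(d₁) − 1 = 0.6064 − 1 = -0.3936

-0.3936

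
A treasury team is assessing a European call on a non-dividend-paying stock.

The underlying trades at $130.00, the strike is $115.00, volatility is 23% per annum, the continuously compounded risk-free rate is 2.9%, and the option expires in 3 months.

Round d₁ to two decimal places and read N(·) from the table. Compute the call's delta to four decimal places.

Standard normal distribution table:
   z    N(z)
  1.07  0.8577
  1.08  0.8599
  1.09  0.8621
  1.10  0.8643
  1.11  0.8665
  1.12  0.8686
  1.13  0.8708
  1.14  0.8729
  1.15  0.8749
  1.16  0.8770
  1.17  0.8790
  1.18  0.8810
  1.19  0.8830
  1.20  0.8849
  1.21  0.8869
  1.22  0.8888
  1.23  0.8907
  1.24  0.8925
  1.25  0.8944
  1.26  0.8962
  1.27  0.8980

σ√T = 0.23 × 0.5000 = 0.1150
d₁ = [ln(130/115) + (0.029 + 0.23²/2)·0.25] / 0.1150 = [0.1226 + 0.0139] / 0.1150 = 1.1867 ≈ 1.19
N(d₁) = N(1.19) = 0.8830
Δ_call = N(d₁) = 0.8830

0.8830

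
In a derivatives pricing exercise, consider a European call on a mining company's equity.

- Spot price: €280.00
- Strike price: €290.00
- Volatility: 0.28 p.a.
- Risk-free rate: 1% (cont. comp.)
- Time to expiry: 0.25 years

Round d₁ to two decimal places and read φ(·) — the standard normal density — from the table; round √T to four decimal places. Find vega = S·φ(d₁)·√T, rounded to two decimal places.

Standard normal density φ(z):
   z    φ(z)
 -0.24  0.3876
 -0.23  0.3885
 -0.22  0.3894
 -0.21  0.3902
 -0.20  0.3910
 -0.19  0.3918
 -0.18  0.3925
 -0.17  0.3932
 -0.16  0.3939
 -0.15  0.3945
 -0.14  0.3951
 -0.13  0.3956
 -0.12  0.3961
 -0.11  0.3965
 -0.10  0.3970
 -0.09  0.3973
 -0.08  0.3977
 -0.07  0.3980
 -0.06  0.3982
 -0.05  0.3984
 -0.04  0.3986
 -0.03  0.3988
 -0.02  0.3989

55.15

σ√T = 0.28 × 0.5000 = 0.1400
ln(S/K) + (r + σ²/2)T = ln(280/290) + (0.01 + 0.28²/2)·0.25 = -0.0351 + 0.0123 = -0.0228
d₁ = -0.0228 / 0.1400 = -0.1628 ≈ -0.16
√T = √0.25 = 0.5000
φ(d₁) = φ(-0.16) = 0.3939
vega = S·φ(d₁)·√T = 280·0.3939·0.5000 = 55.1460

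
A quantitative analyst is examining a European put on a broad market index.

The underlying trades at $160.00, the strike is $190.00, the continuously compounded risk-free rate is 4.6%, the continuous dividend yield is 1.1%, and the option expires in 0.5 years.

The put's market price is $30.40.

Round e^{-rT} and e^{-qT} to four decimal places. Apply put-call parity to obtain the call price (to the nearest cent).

e^(−qT) = e^(−0.011·0.5) = 0.9945;  e^(−rT) = e^(−0.046·0.5) = 0.9773
Put-call parity: C − P = S·e^(−qT) − K·e^(−rT) = 160·0.9945 − 190·0.9773 = 159.1200 − 185.6870 = -26.5670
C = P + (C − P) = 30.40 + (-26.5670) = 3.8330

$3.83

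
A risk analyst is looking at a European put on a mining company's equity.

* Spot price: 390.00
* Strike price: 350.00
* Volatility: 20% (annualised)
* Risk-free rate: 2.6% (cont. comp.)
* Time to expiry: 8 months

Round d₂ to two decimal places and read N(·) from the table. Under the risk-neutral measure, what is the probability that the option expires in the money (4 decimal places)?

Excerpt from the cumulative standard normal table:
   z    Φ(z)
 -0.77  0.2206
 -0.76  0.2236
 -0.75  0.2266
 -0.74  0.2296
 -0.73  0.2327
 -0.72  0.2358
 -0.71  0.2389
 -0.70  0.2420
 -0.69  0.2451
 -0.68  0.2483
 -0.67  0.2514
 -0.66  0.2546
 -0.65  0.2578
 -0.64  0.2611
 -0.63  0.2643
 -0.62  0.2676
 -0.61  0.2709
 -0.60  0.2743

0.2451

T = 0.6667;  σ√T = 0.1633
d₁ = [ln(390/350) + (0.026 + ½·0.2²)·0.6667] / (σ√T) = (0.1082 + 0.0307) / 0.1633 = 0.8505 → 0.85
d₂ = 0.8505 − 0.1633 = 0.6872 → 0.69
Risk-neutral Pr[S_T < K] = N(−d₂) = N(-0.69) = 0.2451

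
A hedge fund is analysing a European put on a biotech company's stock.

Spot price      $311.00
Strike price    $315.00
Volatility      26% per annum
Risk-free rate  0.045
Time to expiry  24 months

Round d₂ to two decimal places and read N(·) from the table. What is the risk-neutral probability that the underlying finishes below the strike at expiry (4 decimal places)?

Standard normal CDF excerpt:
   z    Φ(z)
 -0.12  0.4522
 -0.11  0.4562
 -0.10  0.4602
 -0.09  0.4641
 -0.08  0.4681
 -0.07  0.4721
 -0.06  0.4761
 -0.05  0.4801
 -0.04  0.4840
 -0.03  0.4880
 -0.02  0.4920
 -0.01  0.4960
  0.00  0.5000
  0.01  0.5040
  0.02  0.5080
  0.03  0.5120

0.4880

σ√T = 0.26 × 1.4142 = 0.3677
d₁ = [ln(311/315) + (0.045 + 0.26²/2)·2] / 0.3677 = [-0.0128 + 0.1576] / 0.3677 = 0.3939 ⇒ 0.39
d₂ = d₁ − σ√T = 0.3939 − 0.3677 = 0.0262 ⇒ 0.03
Pr(exercise) under Q = N(−d₂) = N(-0.03) = 0.4880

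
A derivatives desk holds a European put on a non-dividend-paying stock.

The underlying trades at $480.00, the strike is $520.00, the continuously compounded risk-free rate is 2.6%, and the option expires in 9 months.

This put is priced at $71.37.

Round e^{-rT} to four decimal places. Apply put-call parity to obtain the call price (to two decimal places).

$41.41

exp(−rT) = exp(−0.026·0.75) = 0.9807
Put-call parity: C − P = S − K·e^(−rT) = 480 − 520·0.9807 = 480 − 509.9640 = -29.9640
C = P + (C − P) = 71.37 + (-29.9640) = 41.4060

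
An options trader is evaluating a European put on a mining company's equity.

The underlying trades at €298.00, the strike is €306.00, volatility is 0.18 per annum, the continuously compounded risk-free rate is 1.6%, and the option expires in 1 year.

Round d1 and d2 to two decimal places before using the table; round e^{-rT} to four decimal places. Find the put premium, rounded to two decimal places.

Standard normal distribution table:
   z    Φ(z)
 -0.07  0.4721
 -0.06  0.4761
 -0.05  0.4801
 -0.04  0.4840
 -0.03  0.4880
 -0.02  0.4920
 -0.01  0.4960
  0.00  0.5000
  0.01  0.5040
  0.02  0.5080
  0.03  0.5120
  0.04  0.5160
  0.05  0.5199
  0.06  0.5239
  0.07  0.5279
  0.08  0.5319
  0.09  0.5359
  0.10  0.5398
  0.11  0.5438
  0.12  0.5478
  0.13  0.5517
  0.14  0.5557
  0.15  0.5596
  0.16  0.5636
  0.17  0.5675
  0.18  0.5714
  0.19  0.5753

€23.09

σ√T = 0.18·√1 = 0.1800
d₁ = [ln(298/306) + (0.016 + 0.18²/2)·1] / 0.1800 = [-0.0265 + 0.0322] / 0.1800 = 0.0317 ≈ 0.03
d₂ = d₁ − σ√T = 0.0317 − 0.1800 = -0.1483 ≈ -0.15
exp(−rT) = exp(−0.016·1) = 0.9841
N(−d₂) = N(0.15) = 0.5596;  N(−d₁) = N(-0.03) = 0.4880
P = 306·0.9841·0.5596 − 298·0.4880 = 168.5149 − 145.4240 = 23.0909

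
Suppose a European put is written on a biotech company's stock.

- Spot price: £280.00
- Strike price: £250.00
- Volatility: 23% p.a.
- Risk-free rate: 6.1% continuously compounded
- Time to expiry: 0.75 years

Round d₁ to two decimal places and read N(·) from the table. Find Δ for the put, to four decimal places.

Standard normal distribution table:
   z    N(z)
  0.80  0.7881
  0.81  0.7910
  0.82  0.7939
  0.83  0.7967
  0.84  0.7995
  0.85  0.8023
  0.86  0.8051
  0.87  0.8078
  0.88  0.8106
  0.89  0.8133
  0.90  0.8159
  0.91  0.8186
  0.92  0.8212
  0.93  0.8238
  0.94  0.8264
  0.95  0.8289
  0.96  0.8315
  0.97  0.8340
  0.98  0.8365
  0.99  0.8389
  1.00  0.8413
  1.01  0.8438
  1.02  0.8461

-0.1841

T = 0.75;  σ√T = 0.1992
d₁ = [ln(280/250) + (0.061 + 0.23²/2)·0.75] / 0.1992 = [0.1133 + 0.0656] / 0.1992 = 0.8982 which rounds to 0.90
N(d₁) = N(0.90) = 0.8159
Δ_put = N(d₁) − 1 = 0.8159 − 1 = -0.1841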